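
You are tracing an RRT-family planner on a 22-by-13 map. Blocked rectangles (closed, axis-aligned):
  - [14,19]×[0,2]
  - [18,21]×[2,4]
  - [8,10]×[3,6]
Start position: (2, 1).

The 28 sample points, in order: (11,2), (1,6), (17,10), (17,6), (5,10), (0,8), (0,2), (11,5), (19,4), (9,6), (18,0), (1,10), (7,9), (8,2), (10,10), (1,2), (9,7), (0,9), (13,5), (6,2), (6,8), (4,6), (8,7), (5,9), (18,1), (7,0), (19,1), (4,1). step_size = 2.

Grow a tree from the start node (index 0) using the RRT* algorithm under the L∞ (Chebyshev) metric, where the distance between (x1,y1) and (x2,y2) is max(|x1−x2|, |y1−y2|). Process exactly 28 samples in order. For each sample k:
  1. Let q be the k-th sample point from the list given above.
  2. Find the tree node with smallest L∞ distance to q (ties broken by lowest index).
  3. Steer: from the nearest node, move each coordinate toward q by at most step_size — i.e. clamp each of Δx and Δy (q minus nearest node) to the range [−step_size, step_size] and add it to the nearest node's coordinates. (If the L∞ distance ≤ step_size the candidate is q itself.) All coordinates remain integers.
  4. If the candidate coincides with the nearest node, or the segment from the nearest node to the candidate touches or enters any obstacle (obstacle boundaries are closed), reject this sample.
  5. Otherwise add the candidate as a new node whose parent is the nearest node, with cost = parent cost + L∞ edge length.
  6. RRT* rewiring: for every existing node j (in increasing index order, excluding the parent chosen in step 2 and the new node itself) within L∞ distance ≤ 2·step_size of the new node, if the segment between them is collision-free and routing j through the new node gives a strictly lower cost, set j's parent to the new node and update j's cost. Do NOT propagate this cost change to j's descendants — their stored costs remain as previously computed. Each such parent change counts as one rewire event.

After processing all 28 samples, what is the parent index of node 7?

Parent of node 7: 3

1. q=(11,2) nearest=0 d=9 new=(4,2) → add node 1 parent=0 cost=2
2. q=(1,6) nearest=1 d=4 new=(2,4) → add node 2 parent=1 cost=4
3. q=(17,10) nearest=1 d=13 new=(6,4) → add node 3 parent=1 cost=4
4. q=(17,6) nearest=3 d=11 new=(8,6) → blocked by [8,10]×[3,6], reject
5. q=(5,10) nearest=2 d=6 new=(4,6) → add node 4 parent=2 cost=6
6. q=(0,8) nearest=2 d=4 new=(0,6) → add node 5 parent=2 cost=6
7. q=(0,2) nearest=0 d=2 new=(0,2) → add node 6 parent=0 cost=2
8. q=(11,5) nearest=3 d=5 new=(8,5) → blocked by [8,10]×[3,6], reject
9. q=(19,4) nearest=3 d=13 new=(8,4) → blocked by [8,10]×[3,6], reject
10. q=(9,6) nearest=3 d=3 new=(8,6) → blocked by [8,10]×[3,6], reject
11. q=(18,0) nearest=3 d=12 new=(8,2) → add node 7 parent=3 cost=6
12. q=(1,10) nearest=4 d=4 new=(2,8) → add node 8 parent=4 cost=8
13. q=(7,9) nearest=4 d=3 new=(6,8) → add node 9 parent=4 cost=8
14. q=(8,2) nearest=7 d=0 → coincident, reject
15. q=(10,10) nearest=9 d=4 new=(8,10) → add node 10 parent=9 cost=10
16. q=(1,2) nearest=0 d=1 new=(1,2) → add node 11 parent=0 cost=1; rewire 2→11 (3<4); rewire 4→11 (5<6); rewire 5→11 (5<6)
17. q=(9,7) nearest=3 d=3 new=(8,6) → blocked by [8,10]×[3,6], reject
18. q=(0,9) nearest=8 d=2 new=(0,9) → add node 12 parent=8 cost=10
19. q=(13,5) nearest=7 d=5 new=(10,4) → blocked by [8,10]×[3,6], reject
20. q=(6,2) nearest=1 d=2 new=(6,2) → add node 13 parent=1 cost=4
21. q=(6,8) nearest=9 d=0 → coincident, reject
22. q=(4,6) nearest=4 d=0 → coincident, reject
23. q=(8,7) nearest=9 d=2 new=(8,7) → add node 14 parent=9 cost=10
24. q=(5,9) nearest=9 d=1 new=(5,9) → add node 15 parent=9 cost=9
25. q=(18,1) nearest=7 d=10 new=(10,1) → add node 16 parent=7 cost=8
26. q=(7,0) nearest=7 d=2 new=(7,0) → add node 17 parent=7 cost=8
27. q=(19,1) nearest=16 d=9 new=(12,1) → add node 18 parent=16 cost=10
28. q=(4,1) nearest=1 d=1 new=(4,1) → add node 19 parent=1 cost=3; rewire 17→19 (6<8)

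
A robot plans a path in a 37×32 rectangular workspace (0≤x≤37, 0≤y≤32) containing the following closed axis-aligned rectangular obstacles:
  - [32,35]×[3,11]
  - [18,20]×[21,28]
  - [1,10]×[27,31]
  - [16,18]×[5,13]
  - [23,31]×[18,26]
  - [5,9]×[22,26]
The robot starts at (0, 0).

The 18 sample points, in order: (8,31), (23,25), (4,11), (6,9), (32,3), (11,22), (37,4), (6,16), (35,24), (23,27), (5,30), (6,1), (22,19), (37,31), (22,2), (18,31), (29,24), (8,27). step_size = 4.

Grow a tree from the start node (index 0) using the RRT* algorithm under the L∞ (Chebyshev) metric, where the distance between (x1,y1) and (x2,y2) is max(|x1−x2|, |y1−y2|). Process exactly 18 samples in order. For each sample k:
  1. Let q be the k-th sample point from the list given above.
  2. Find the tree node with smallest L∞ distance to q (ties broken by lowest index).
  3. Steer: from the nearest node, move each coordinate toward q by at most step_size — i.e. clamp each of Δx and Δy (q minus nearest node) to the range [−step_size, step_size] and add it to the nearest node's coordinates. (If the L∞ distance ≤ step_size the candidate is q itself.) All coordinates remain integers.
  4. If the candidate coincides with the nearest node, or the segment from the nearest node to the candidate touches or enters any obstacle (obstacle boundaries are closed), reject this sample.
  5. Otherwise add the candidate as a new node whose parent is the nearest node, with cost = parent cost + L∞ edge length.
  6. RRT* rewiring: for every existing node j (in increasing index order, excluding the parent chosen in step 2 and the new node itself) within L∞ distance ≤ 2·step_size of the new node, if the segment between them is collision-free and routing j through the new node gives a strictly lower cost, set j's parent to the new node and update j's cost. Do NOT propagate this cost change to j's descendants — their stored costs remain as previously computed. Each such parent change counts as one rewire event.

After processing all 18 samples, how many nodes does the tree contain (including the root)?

1. q=(8,31) nearest=0 d=31 new=(4,4) → add node 1 parent=0 cost=4
2. q=(23,25) nearest=1 d=21 new=(8,8) → add node 2 parent=1 cost=8
3. q=(4,11) nearest=2 d=4 new=(4,11) → add node 3 parent=2 cost=12
4. q=(6,9) nearest=2 d=2 new=(6,9) → add node 4 parent=2 cost=10
5. q=(32,3) nearest=2 d=24 new=(12,4) → add node 5 parent=2 cost=12
6. q=(11,22) nearest=3 d=11 new=(8,15) → add node 6 parent=3 cost=16
7. q=(37,4) nearest=5 d=25 new=(16,4) → add node 7 parent=5 cost=16
8. q=(6,16) nearest=6 d=2 new=(6,16) → add node 8 parent=6 cost=18
9. q=(35,24) nearest=7 d=20 new=(20,8) → blocked by [16,18]×[5,13], reject
10. q=(23,27) nearest=6 d=15 new=(12,19) → add node 9 parent=6 cost=20
11. q=(5,30) nearest=9 d=11 new=(8,23) → blocked by [5,9]×[22,26], reject
12. q=(6,1) nearest=1 d=3 new=(6,1) → add node 10 parent=1 cost=7
13. q=(22,19) nearest=9 d=10 new=(16,19) → add node 11 parent=9 cost=24
14. q=(37,31) nearest=11 d=21 new=(20,23) → blocked by [18,20]×[21,28], reject
15. q=(22,2) nearest=7 d=6 new=(20,2) → add node 12 parent=7 cost=20
16. q=(18,31) nearest=9 d=12 new=(16,23) → add node 13 parent=9 cost=24
17. q=(29,24) nearest=11 d=13 new=(20,23) → blocked by [18,20]×[21,28], reject
18. q=(8,27) nearest=9 d=8 new=(8,23) → blocked by [5,9]×[22,26], reject

Node count: 14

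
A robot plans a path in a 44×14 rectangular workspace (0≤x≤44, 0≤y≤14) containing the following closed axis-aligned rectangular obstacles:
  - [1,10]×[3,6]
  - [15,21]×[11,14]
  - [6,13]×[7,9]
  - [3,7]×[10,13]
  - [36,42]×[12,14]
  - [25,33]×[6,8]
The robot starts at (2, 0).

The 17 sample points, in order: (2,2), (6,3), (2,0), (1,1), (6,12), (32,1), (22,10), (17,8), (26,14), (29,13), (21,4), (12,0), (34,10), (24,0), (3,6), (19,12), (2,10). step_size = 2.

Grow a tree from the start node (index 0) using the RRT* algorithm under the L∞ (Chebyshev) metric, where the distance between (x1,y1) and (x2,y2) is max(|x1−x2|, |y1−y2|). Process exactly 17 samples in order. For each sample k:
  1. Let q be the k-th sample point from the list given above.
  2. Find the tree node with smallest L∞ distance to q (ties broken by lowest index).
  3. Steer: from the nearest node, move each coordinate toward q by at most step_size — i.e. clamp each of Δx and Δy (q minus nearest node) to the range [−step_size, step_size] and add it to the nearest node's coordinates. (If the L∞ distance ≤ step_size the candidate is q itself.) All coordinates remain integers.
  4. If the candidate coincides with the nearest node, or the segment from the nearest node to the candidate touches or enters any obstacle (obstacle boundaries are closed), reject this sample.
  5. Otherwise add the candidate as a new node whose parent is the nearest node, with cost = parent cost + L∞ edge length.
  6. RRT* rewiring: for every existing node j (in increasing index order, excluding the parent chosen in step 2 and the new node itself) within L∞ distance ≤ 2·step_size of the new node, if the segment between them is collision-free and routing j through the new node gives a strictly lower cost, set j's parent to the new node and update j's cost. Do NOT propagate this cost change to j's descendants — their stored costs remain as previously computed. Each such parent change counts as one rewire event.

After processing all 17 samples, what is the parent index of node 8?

1. q=(2,2) nearest=0 d=2 new=(2,2) → add node 1 parent=0 cost=2
2. q=(6,3) nearest=0 d=4 new=(4,2) → add node 2 parent=0 cost=2
3. q=(2,0) nearest=0 d=0 → coincident, reject
4. q=(1,1) nearest=0 d=1 new=(1,1) → add node 3 parent=0 cost=1
5. q=(6,12) nearest=1 d=10 new=(4,4) → blocked by [1,10]×[3,6], reject
6. q=(32,1) nearest=2 d=28 new=(6,1) → add node 4 parent=2 cost=4
7. q=(22,10) nearest=4 d=16 new=(8,3) → blocked by [1,10]×[3,6], reject
8. q=(17,8) nearest=4 d=11 new=(8,3) → blocked by [1,10]×[3,6], reject
9. q=(26,14) nearest=4 d=20 new=(8,3) → blocked by [1,10]×[3,6], reject
10. q=(29,13) nearest=4 d=23 new=(8,3) → blocked by [1,10]×[3,6], reject
11. q=(21,4) nearest=4 d=15 new=(8,3) → blocked by [1,10]×[3,6], reject
12. q=(12,0) nearest=4 d=6 new=(8,0) → add node 5 parent=4 cost=6
13. q=(34,10) nearest=5 d=26 new=(10,2) → add node 6 parent=5 cost=8
14. q=(24,0) nearest=6 d=14 new=(12,0) → add node 7 parent=6 cost=10
15. q=(3,6) nearest=1 d=4 new=(3,4) → blocked by [1,10]×[3,6], reject
16. q=(19,12) nearest=6 d=10 new=(12,4) → add node 8 parent=6 cost=10
17. q=(2,10) nearest=1 d=8 new=(2,4) → blocked by [1,10]×[3,6], reject

Parent of node 8: 6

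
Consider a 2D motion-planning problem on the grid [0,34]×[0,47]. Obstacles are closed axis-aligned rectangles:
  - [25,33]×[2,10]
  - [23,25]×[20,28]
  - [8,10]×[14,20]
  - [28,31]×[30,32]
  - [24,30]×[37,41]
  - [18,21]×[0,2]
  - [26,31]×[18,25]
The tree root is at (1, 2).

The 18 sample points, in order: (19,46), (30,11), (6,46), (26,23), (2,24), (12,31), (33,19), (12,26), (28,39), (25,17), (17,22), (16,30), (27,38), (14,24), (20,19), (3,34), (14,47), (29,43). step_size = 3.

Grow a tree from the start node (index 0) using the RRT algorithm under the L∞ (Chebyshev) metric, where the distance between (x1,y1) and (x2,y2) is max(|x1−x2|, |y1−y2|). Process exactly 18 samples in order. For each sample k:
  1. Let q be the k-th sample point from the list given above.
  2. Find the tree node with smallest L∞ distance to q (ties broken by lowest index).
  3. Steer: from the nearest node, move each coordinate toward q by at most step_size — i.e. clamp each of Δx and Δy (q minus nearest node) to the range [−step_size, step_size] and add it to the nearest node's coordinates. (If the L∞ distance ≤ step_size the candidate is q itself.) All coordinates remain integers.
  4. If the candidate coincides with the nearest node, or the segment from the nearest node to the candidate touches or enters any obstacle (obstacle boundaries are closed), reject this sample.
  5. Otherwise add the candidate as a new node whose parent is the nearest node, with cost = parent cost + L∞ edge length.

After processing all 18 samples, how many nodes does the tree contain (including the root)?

Node count: 17

1. q=(19,46) nearest=0 d=44 new=(4,5) → add node 1 parent=0 cost=3
2. q=(30,11) nearest=1 d=26 new=(7,8) → add node 2 parent=1 cost=6
3. q=(6,46) nearest=2 d=38 new=(6,11) → add node 3 parent=2 cost=9
4. q=(26,23) nearest=2 d=19 new=(10,11) → add node 4 parent=2 cost=9
5. q=(2,24) nearest=3 d=13 new=(3,14) → add node 5 parent=3 cost=12
6. q=(12,31) nearest=5 d=17 new=(6,17) → add node 6 parent=5 cost=15
7. q=(33,19) nearest=4 d=23 new=(13,14) → add node 7 parent=4 cost=12
8. q=(12,26) nearest=6 d=9 new=(9,20) → blocked by [8,10]×[14,20], reject
9. q=(28,39) nearest=6 d=22 new=(9,20) → blocked by [8,10]×[14,20], reject
10. q=(25,17) nearest=7 d=12 new=(16,17) → add node 8 parent=7 cost=15
11. q=(17,22) nearest=8 d=5 new=(17,20) → add node 9 parent=8 cost=18
12. q=(16,30) nearest=9 d=10 new=(16,23) → add node 10 parent=9 cost=21
13. q=(27,38) nearest=10 d=15 new=(19,26) → add node 11 parent=10 cost=24
14. q=(14,24) nearest=10 d=2 new=(14,24) → add node 12 parent=10 cost=23
15. q=(20,19) nearest=9 d=3 new=(20,19) → add node 13 parent=9 cost=21
16. q=(3,34) nearest=12 d=11 new=(11,27) → add node 14 parent=12 cost=26
17. q=(14,47) nearest=14 d=20 new=(14,30) → add node 15 parent=14 cost=29
18. q=(29,43) nearest=15 d=15 new=(17,33) → add node 16 parent=15 cost=32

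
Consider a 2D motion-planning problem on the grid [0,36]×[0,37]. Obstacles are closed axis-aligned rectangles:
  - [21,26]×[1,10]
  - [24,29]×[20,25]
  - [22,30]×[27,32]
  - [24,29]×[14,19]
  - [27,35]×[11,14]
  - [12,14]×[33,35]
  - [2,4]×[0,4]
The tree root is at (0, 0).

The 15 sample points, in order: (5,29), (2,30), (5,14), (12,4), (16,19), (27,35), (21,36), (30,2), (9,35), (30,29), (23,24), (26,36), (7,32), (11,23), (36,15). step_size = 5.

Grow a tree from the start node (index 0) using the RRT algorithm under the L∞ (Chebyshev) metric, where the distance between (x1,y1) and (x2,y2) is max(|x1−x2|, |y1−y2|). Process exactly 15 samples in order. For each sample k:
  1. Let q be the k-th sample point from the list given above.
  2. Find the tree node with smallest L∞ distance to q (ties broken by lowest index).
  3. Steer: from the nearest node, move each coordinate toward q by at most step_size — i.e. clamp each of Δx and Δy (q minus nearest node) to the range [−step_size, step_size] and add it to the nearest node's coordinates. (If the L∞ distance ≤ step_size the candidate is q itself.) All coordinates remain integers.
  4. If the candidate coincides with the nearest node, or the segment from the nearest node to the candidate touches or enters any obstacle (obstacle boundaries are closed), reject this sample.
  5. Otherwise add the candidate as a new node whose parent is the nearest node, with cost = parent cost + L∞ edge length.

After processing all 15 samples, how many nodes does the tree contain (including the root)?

1. q=(5,29) nearest=0 d=29 new=(5,5) → blocked by [2,4]×[0,4], reject
2. q=(2,30) nearest=0 d=30 new=(2,5) → add node 1 parent=0 cost=5
3. q=(5,14) nearest=1 d=9 new=(5,10) → add node 2 parent=1 cost=10
4. q=(12,4) nearest=2 d=7 new=(10,5) → add node 3 parent=2 cost=15
5. q=(16,19) nearest=2 d=11 new=(10,15) → add node 4 parent=2 cost=15
6. q=(27,35) nearest=4 d=20 new=(15,20) → add node 5 parent=4 cost=20
7. q=(21,36) nearest=5 d=16 new=(20,25) → add node 6 parent=5 cost=25
8. q=(30,2) nearest=5 d=18 new=(20,15) → add node 7 parent=5 cost=25
9. q=(9,35) nearest=6 d=11 new=(15,30) → add node 8 parent=6 cost=30
10. q=(30,29) nearest=6 d=10 new=(25,29) → blocked by [22,30]×[27,32], reject
11. q=(23,24) nearest=6 d=3 new=(23,24) → add node 9 parent=6 cost=28
12. q=(26,36) nearest=6 d=11 new=(25,30) → blocked by [22,30]×[27,32], reject
13. q=(7,32) nearest=8 d=8 new=(10,32) → add node 10 parent=8 cost=35
14. q=(11,23) nearest=5 d=4 new=(11,23) → add node 11 parent=5 cost=24
15. q=(36,15) nearest=9 d=13 new=(28,19) → blocked by [24,29]×[20,25], reject

Node count: 12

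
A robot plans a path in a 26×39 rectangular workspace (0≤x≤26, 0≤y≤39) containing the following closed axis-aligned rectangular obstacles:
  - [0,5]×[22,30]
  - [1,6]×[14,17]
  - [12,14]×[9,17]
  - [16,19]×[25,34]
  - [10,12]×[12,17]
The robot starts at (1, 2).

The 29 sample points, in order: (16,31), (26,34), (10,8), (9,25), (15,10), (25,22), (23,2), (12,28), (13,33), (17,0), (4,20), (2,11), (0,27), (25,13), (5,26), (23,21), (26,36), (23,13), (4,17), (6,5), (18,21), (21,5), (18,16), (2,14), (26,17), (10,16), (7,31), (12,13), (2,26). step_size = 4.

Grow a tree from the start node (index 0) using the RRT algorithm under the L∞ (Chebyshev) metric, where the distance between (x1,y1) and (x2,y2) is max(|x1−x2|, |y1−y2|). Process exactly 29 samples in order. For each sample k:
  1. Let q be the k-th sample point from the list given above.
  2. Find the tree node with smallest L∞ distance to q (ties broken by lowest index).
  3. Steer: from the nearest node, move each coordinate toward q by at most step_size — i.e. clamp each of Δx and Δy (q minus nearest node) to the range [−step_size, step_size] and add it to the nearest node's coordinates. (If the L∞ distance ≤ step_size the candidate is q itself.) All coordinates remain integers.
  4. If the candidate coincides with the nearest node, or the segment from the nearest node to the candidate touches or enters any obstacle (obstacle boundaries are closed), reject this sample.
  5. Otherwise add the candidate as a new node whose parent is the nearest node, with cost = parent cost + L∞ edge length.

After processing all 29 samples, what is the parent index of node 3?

Parent of node 3: 2

1. q=(16,31) nearest=0 d=29 new=(5,6) → add node 1 parent=0 cost=4
2. q=(26,34) nearest=1 d=28 new=(9,10) → add node 2 parent=1 cost=8
3. q=(10,8) nearest=2 d=2 new=(10,8) → add node 3 parent=2 cost=10
4. q=(9,25) nearest=2 d=15 new=(9,14) → add node 4 parent=2 cost=12
5. q=(15,10) nearest=3 d=5 new=(14,10) → blocked by [12,14]×[9,17], reject
6. q=(25,22) nearest=3 d=15 new=(14,12) → blocked by [12,14]×[9,17], reject
7. q=(23,2) nearest=3 d=13 new=(14,4) → add node 5 parent=3 cost=14
8. q=(12,28) nearest=4 d=14 new=(12,18) → blocked by [10,12]×[12,17], reject
9. q=(13,33) nearest=4 d=19 new=(13,18) → blocked by [12,14]×[9,17], reject
10. q=(17,0) nearest=5 d=4 new=(17,0) → add node 6 parent=5 cost=18
11. q=(4,20) nearest=4 d=6 new=(5,18) → blocked by [1,6]×[14,17], reject
12. q=(2,11) nearest=1 d=5 new=(2,10) → add node 7 parent=1 cost=8
13. q=(0,27) nearest=4 d=13 new=(5,18) → blocked by [1,6]×[14,17], reject
14. q=(25,13) nearest=5 d=11 new=(18,8) → add node 8 parent=5 cost=18
15. q=(5,26) nearest=4 d=12 new=(5,18) → blocked by [1,6]×[14,17], reject
16. q=(23,21) nearest=3 d=13 new=(14,12) → blocked by [12,14]×[9,17], reject
17. q=(26,36) nearest=4 d=22 new=(13,18) → blocked by [12,14]×[9,17], reject
18. q=(23,13) nearest=8 d=5 new=(22,12) → add node 9 parent=8 cost=22
19. q=(4,17) nearest=4 d=5 new=(5,17) → blocked by [1,6]×[14,17], reject
20. q=(6,5) nearest=1 d=1 new=(6,5) → add node 10 parent=1 cost=5
21. q=(18,21) nearest=4 d=9 new=(13,18) → blocked by [12,14]×[9,17], reject
22. q=(21,5) nearest=8 d=3 new=(21,5) → add node 11 parent=8 cost=21
23. q=(18,16) nearest=9 d=4 new=(18,16) → add node 12 parent=9 cost=26
24. q=(2,14) nearest=7 d=4 new=(2,14) → blocked by [1,6]×[14,17], reject
25. q=(26,17) nearest=9 d=5 new=(26,16) → add node 13 parent=9 cost=26
26. q=(10,16) nearest=4 d=2 new=(10,16) → blocked by [10,12]×[12,17], reject
27. q=(7,31) nearest=12 d=15 new=(14,20) → add node 14 parent=12 cost=30
28. q=(12,13) nearest=2 d=3 new=(12,13) → blocked by [12,14]×[9,17], reject
29. q=(2,26) nearest=4 d=12 new=(5,18) → blocked by [1,6]×[14,17], reject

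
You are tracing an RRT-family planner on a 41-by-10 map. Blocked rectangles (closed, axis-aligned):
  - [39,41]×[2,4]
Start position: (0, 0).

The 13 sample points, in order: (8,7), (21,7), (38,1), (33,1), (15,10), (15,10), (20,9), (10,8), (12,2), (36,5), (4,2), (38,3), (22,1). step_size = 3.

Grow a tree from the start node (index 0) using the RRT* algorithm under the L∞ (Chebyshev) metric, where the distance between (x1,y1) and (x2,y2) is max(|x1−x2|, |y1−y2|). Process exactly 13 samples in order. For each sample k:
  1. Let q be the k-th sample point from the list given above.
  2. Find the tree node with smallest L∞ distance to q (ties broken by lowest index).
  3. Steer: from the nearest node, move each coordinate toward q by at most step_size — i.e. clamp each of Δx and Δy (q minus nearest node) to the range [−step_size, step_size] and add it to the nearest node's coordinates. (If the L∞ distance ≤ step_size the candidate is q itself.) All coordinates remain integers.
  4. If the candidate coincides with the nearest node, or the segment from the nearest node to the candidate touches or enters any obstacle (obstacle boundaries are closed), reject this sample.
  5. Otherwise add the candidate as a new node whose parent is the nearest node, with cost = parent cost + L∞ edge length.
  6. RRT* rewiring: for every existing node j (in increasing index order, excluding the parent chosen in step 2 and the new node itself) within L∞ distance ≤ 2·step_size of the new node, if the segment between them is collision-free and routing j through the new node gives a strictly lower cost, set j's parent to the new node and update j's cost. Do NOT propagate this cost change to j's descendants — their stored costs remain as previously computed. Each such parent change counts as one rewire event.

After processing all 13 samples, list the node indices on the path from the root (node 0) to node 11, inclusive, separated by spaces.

Path: 0 1 11

1. q=(8,7) nearest=0 d=8 new=(3,3) → add node 1 parent=0 cost=3
2. q=(21,7) nearest=1 d=18 new=(6,6) → add node 2 parent=1 cost=6
3. q=(38,1) nearest=2 d=32 new=(9,3) → add node 3 parent=2 cost=9
4. q=(33,1) nearest=3 d=24 new=(12,1) → add node 4 parent=3 cost=12
5. q=(15,10) nearest=3 d=7 new=(12,6) → add node 5 parent=3 cost=12
6. q=(15,10) nearest=5 d=4 new=(15,9) → add node 6 parent=5 cost=15
7. q=(20,9) nearest=6 d=5 new=(18,9) → add node 7 parent=6 cost=18
8. q=(10,8) nearest=5 d=2 new=(10,8) → add node 8 parent=5 cost=14
9. q=(12,2) nearest=4 d=1 new=(12,2) → add node 9 parent=4 cost=13
10. q=(36,5) nearest=7 d=18 new=(21,6) → add node 10 parent=7 cost=21
11. q=(4,2) nearest=1 d=1 new=(4,2) → add node 11 parent=1 cost=4; rewire 8→11 (10<14)
12. q=(38,3) nearest=10 d=17 new=(24,3) → add node 12 parent=10 cost=24
13. q=(22,1) nearest=12 d=2 new=(22,1) → add node 13 parent=12 cost=26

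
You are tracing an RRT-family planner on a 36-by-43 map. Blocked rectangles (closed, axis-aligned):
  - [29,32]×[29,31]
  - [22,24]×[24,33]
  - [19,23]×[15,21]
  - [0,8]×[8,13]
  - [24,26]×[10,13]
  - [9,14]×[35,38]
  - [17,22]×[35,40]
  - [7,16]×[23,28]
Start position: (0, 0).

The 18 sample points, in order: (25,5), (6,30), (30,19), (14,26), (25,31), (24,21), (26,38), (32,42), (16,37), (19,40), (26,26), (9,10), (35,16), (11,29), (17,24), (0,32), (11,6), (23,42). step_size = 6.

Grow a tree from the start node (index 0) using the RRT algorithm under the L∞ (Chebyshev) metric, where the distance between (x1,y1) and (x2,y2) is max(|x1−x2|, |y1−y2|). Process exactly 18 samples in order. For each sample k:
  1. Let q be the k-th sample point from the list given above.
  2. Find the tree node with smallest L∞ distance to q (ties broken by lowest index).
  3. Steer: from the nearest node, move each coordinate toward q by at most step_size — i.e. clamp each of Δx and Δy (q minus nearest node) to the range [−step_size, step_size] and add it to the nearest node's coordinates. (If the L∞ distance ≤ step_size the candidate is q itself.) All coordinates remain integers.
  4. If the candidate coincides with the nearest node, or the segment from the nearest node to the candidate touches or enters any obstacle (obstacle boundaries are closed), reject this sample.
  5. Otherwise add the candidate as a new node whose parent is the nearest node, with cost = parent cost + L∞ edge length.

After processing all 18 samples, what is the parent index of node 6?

1. q=(25,5) nearest=0 d=25 new=(6,5) → add node 1 parent=0 cost=6
2. q=(6,30) nearest=1 d=25 new=(6,11) → blocked by [0,8]×[8,13], reject
3. q=(30,19) nearest=1 d=24 new=(12,11) → add node 2 parent=1 cost=12
4. q=(14,26) nearest=2 d=15 new=(14,17) → add node 3 parent=2 cost=18
5. q=(25,31) nearest=3 d=14 new=(20,23) → add node 4 parent=3 cost=24
6. q=(24,21) nearest=4 d=4 new=(24,21) → add node 5 parent=4 cost=28
7. q=(26,38) nearest=4 d=15 new=(26,29) → blocked by [22,24]×[24,33], reject
8. q=(32,42) nearest=4 d=19 new=(26,29) → blocked by [22,24]×[24,33], reject
9. q=(16,37) nearest=4 d=14 new=(16,29) → add node 6 parent=4 cost=30
10. q=(19,40) nearest=6 d=11 new=(19,35) → blocked by [17,22]×[35,40], reject
11. q=(26,26) nearest=5 d=5 new=(26,26) → add node 7 parent=5 cost=33
12. q=(9,10) nearest=2 d=3 new=(9,10) → add node 8 parent=2 cost=15
13. q=(35,16) nearest=7 d=10 new=(32,20) → add node 9 parent=7 cost=39
14. q=(11,29) nearest=6 d=5 new=(11,29) → add node 10 parent=6 cost=35
15. q=(17,24) nearest=4 d=3 new=(17,24) → add node 11 parent=4 cost=27
16. q=(0,32) nearest=10 d=11 new=(5,32) → add node 12 parent=10 cost=41
17. q=(11,6) nearest=8 d=4 new=(11,6) → add node 13 parent=8 cost=19
18. q=(23,42) nearest=6 d=13 new=(22,35) → blocked by [17,22]×[35,40], reject

Parent of node 6: 4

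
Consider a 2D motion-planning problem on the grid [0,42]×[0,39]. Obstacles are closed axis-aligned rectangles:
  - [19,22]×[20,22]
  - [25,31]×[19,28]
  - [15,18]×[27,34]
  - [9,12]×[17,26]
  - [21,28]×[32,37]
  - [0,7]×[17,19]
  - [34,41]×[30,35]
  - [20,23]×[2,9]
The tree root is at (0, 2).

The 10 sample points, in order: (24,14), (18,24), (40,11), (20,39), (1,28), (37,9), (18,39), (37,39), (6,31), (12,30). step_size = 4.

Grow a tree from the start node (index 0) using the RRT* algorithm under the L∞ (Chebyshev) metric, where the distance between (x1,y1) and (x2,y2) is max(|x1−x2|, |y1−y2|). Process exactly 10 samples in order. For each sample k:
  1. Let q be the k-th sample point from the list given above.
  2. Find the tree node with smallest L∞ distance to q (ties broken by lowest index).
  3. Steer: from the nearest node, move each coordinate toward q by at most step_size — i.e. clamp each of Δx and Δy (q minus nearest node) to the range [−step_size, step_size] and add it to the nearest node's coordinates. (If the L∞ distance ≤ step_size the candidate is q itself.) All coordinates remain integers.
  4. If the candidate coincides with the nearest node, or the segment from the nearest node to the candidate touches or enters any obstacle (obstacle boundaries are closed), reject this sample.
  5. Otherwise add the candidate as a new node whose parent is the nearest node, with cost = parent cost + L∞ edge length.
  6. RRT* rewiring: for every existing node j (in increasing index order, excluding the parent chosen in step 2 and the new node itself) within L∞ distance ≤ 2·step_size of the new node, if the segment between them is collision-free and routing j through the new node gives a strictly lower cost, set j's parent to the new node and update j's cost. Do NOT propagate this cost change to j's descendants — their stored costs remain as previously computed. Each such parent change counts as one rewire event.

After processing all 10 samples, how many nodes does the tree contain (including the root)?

Node count: 9

1. q=(24,14) nearest=0 d=24 new=(4,6) → add node 1 parent=0 cost=4
2. q=(18,24) nearest=1 d=18 new=(8,10) → add node 2 parent=1 cost=8
3. q=(40,11) nearest=2 d=32 new=(12,11) → add node 3 parent=2 cost=12
4. q=(20,39) nearest=3 d=28 new=(16,15) → add node 4 parent=3 cost=16
5. q=(1,28) nearest=4 d=15 new=(12,19) → blocked by [9,12]×[17,26], reject
6. q=(37,9) nearest=4 d=21 new=(20,11) → add node 5 parent=4 cost=20
7. q=(18,39) nearest=4 d=24 new=(18,19) → add node 6 parent=4 cost=20
8. q=(37,39) nearest=6 d=20 new=(22,23) → blocked by [19,22]×[20,22], reject
9. q=(6,31) nearest=6 d=12 new=(14,23) → add node 7 parent=6 cost=24
10. q=(12,30) nearest=7 d=7 new=(12,27) → add node 8 parent=7 cost=28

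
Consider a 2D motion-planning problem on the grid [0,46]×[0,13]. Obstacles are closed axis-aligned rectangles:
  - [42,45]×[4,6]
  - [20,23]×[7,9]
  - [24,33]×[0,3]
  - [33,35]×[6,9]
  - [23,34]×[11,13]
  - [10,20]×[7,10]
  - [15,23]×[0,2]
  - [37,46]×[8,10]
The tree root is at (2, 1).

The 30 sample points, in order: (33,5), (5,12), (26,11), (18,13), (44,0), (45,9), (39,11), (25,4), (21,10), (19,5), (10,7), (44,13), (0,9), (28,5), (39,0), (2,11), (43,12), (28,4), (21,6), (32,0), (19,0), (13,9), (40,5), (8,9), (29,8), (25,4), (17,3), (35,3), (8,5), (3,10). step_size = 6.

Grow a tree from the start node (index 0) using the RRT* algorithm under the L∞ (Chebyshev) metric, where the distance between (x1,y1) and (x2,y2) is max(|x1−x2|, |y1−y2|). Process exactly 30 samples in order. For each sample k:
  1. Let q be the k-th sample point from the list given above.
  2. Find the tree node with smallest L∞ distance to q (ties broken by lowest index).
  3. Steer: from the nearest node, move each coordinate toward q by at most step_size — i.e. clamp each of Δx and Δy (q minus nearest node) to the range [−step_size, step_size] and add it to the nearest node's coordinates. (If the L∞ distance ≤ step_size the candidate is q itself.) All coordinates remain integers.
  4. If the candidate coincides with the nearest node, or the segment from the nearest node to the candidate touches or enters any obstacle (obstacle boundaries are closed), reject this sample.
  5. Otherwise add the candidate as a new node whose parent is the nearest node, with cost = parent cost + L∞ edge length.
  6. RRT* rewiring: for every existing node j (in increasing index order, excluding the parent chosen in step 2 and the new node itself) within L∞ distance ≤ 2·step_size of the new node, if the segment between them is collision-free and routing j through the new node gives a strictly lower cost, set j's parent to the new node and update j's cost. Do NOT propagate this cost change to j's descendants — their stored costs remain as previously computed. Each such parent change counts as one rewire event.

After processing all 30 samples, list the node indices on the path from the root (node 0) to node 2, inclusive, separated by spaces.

1. q=(33,5) nearest=0 d=31 new=(8,5) → add node 1 parent=0 cost=6
2. q=(5,12) nearest=1 d=7 new=(5,11) → add node 2 parent=1 cost=12
3. q=(26,11) nearest=1 d=18 new=(14,11) → blocked by [10,20]×[7,10], reject
4. q=(18,13) nearest=1 d=10 new=(14,11) → blocked by [10,20]×[7,10], reject
5. q=(44,0) nearest=1 d=36 new=(14,0) → add node 3 parent=1 cost=12
6. q=(45,9) nearest=3 d=31 new=(20,6) → blocked by [15,23]×[0,2], reject
7. q=(39,11) nearest=3 d=25 new=(20,6) → blocked by [15,23]×[0,2], reject
8. q=(25,4) nearest=3 d=11 new=(20,4) → blocked by [15,23]×[0,2], reject
9. q=(21,10) nearest=3 d=10 new=(20,6) → blocked by [15,23]×[0,2], reject
10. q=(19,5) nearest=3 d=5 new=(19,5) → blocked by [15,23]×[0,2], reject
11. q=(10,7) nearest=1 d=2 new=(10,7) → blocked by [10,20]×[7,10], reject
12. q=(44,13) nearest=3 d=30 new=(20,6) → blocked by [15,23]×[0,2], reject
13. q=(0,9) nearest=2 d=5 new=(0,9) → add node 4 parent=2 cost=17
14. q=(28,5) nearest=3 d=14 new=(20,5) → blocked by [15,23]×[0,2], reject
15. q=(39,0) nearest=3 d=25 new=(20,0) → blocked by [15,23]×[0,2], reject
16. q=(2,11) nearest=4 d=2 new=(2,11) → add node 5 parent=4 cost=19
17. q=(43,12) nearest=3 d=29 new=(20,6) → blocked by [15,23]×[0,2], reject
18. q=(28,4) nearest=3 d=14 new=(20,4) → blocked by [15,23]×[0,2], reject
19. q=(21,6) nearest=3 d=7 new=(20,6) → blocked by [15,23]×[0,2], reject
20. q=(32,0) nearest=3 d=18 new=(20,0) → blocked by [15,23]×[0,2], reject
21. q=(19,0) nearest=3 d=5 new=(19,0) → blocked by [15,23]×[0,2], reject
22. q=(13,9) nearest=1 d=5 new=(13,9) → blocked by [10,20]×[7,10], reject
23. q=(40,5) nearest=3 d=26 new=(20,5) → blocked by [15,23]×[0,2], reject
24. q=(8,9) nearest=2 d=3 new=(8,9) → add node 6 parent=2 cost=15
25. q=(29,8) nearest=3 d=15 new=(20,6) → blocked by [15,23]×[0,2], reject
26. q=(25,4) nearest=3 d=11 new=(20,4) → blocked by [15,23]×[0,2], reject
27. q=(17,3) nearest=3 d=3 new=(17,3) → blocked by [15,23]×[0,2], reject
28. q=(35,3) nearest=3 d=21 new=(20,3) → blocked by [15,23]×[0,2], reject
29. q=(8,5) nearest=1 d=0 → coincident, reject
30. q=(3,10) nearest=5 d=1 new=(3,10) → add node 7 parent=5 cost=20

Path: 0 1 2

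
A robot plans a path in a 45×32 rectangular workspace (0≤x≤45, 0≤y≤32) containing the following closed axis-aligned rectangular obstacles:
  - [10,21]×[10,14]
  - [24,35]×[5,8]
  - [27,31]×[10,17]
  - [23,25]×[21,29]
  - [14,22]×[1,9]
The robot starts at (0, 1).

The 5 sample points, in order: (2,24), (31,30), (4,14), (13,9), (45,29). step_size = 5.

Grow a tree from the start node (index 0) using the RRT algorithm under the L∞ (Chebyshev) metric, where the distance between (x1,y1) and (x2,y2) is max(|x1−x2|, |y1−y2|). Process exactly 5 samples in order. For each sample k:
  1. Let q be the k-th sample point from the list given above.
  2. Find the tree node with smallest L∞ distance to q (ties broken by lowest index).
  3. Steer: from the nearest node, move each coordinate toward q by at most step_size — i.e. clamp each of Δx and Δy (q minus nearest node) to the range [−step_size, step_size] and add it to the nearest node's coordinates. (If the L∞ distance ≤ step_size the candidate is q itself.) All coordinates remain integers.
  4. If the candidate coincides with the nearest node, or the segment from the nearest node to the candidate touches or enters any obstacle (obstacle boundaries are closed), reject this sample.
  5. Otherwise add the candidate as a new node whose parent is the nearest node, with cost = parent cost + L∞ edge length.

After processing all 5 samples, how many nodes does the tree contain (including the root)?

Node count: 5

1. q=(2,24) nearest=0 d=23 new=(2,6) → add node 1 parent=0 cost=5
2. q=(31,30) nearest=1 d=29 new=(7,11) → add node 2 parent=1 cost=10
3. q=(4,14) nearest=2 d=3 new=(4,14) → add node 3 parent=2 cost=13
4. q=(13,9) nearest=2 d=6 new=(12,9) → add node 4 parent=2 cost=15
5. q=(45,29) nearest=4 d=33 new=(17,14) → blocked by [10,21]×[10,14], reject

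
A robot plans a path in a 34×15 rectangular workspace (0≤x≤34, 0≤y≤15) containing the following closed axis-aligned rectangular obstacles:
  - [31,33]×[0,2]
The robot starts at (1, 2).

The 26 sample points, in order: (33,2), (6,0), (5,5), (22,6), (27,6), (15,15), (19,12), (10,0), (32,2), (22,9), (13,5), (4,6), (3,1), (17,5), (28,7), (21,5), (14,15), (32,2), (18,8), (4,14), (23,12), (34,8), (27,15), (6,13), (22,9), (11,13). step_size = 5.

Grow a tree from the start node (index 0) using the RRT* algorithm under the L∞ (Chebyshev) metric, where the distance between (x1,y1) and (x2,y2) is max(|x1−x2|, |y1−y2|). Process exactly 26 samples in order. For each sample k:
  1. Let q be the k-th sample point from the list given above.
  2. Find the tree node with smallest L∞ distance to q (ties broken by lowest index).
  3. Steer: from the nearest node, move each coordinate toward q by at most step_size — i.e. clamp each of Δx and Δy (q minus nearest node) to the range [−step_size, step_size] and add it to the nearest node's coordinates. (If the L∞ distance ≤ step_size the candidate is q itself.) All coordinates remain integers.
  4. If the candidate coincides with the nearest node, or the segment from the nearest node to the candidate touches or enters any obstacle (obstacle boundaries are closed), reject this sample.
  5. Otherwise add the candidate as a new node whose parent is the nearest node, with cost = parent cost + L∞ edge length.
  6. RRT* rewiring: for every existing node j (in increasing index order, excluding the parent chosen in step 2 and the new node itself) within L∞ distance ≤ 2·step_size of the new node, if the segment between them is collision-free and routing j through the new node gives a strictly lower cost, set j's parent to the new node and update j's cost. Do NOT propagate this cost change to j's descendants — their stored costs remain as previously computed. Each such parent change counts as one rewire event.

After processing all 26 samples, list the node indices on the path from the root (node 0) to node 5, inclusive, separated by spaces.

1. q=(33,2) nearest=0 d=32 new=(6,2) → add node 1 parent=0 cost=5
2. q=(6,0) nearest=1 d=2 new=(6,0) → add node 2 parent=1 cost=7
3. q=(5,5) nearest=1 d=3 new=(5,5) → add node 3 parent=1 cost=8
4. q=(22,6) nearest=1 d=16 new=(11,6) → add node 4 parent=1 cost=10
5. q=(27,6) nearest=4 d=16 new=(16,6) → add node 5 parent=4 cost=15
6. q=(15,15) nearest=4 d=9 new=(15,11) → add node 6 parent=4 cost=15
7. q=(19,12) nearest=6 d=4 new=(19,12) → add node 7 parent=6 cost=19
8. q=(10,0) nearest=1 d=4 new=(10,0) → add node 8 parent=1 cost=9
9. q=(32,2) nearest=7 d=13 new=(24,7) → add node 9 parent=7 cost=24
10. q=(22,9) nearest=9 d=2 new=(22,9) → add node 10 parent=9 cost=26
11. q=(13,5) nearest=4 d=2 new=(13,5) → add node 11 parent=4 cost=12; rewire 10→11 (21<26)
12. q=(4,6) nearest=3 d=1 new=(4,6) → add node 12 parent=3 cost=9
13. q=(3,1) nearest=0 d=2 new=(3,1) → add node 13 parent=0 cost=2; rewire 2→13 (5<7); rewire 3→13 (6<8); rewire 12→13 (7<9)
14. q=(17,5) nearest=5 d=1 new=(17,5) → add node 14 parent=5 cost=16; rewire 9→14 (23<24)
15. q=(28,7) nearest=9 d=4 new=(28,7) → add node 15 parent=9 cost=27
16. q=(21,5) nearest=9 d=3 new=(21,5) → add node 16 parent=9 cost=26
17. q=(14,15) nearest=6 d=4 new=(14,15) → add node 17 parent=6 cost=19
18. q=(32,2) nearest=15 d=5 new=(32,2) → blocked by [31,33]×[0,2], reject
19. q=(18,8) nearest=5 d=2 new=(18,8) → add node 18 parent=5 cost=17; rewire 16→18 (20<26)
20. q=(4,14) nearest=4 d=8 new=(6,11) → add node 19 parent=4 cost=15
21. q=(23,12) nearest=10 d=3 new=(23,12) → add node 20 parent=10 cost=24
22. q=(34,8) nearest=15 d=6 new=(33,8) → add node 21 parent=15 cost=32
23. q=(27,15) nearest=20 d=4 new=(27,15) → add node 22 parent=20 cost=28
24. q=(6,13) nearest=19 d=2 new=(6,13) → add node 23 parent=19 cost=17
25. q=(22,9) nearest=10 d=0 → coincident, reject
26. q=(11,13) nearest=17 d=3 new=(11,13) → add node 24 parent=17 cost=22

Path: 0 1 4 5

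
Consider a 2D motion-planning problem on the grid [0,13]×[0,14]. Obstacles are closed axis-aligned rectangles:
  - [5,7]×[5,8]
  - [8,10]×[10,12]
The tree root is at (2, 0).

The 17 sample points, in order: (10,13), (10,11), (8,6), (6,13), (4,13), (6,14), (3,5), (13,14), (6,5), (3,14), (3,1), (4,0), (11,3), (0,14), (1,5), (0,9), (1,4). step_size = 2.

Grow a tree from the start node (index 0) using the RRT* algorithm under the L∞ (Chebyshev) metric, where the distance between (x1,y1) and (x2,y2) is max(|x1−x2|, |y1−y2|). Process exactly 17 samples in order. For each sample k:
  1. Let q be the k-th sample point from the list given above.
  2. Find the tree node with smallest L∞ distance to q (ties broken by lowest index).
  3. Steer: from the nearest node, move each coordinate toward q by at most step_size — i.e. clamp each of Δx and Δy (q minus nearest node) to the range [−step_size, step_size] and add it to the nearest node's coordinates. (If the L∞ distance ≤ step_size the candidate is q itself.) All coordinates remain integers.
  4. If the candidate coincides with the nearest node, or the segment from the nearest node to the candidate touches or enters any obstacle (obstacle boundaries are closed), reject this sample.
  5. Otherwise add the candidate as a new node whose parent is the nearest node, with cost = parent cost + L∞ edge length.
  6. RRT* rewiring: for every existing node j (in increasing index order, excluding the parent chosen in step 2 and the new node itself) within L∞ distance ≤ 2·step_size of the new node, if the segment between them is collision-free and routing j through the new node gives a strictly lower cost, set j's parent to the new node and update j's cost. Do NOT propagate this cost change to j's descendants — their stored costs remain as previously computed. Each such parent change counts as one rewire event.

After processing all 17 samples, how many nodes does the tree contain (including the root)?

1. q=(10,13) nearest=0 d=13 new=(4,2) → add node 1 parent=0 cost=2
2. q=(10,11) nearest=1 d=9 new=(6,4) → add node 2 parent=1 cost=4
3. q=(8,6) nearest=2 d=2 new=(8,6) → blocked by [5,7]×[5,8], reject
4. q=(6,13) nearest=2 d=9 new=(6,6) → blocked by [5,7]×[5,8], reject
5. q=(4,13) nearest=2 d=9 new=(4,6) → blocked by [5,7]×[5,8], reject
6. q=(6,14) nearest=2 d=10 new=(6,6) → blocked by [5,7]×[5,8], reject
7. q=(3,5) nearest=1 d=3 new=(3,4) → add node 3 parent=1 cost=4
8. q=(13,14) nearest=2 d=10 new=(8,6) → blocked by [5,7]×[5,8], reject
9. q=(6,5) nearest=2 d=1 new=(6,5) → blocked by [5,7]×[5,8], reject
10. q=(3,14) nearest=2 d=10 new=(4,6) → blocked by [5,7]×[5,8], reject
11. q=(3,1) nearest=0 d=1 new=(3,1) → add node 4 parent=0 cost=1
12. q=(4,0) nearest=4 d=1 new=(4,0) → add node 5 parent=4 cost=2
13. q=(11,3) nearest=2 d=5 new=(8,3) → add node 6 parent=2 cost=6
14. q=(0,14) nearest=2 d=10 new=(4,6) → blocked by [5,7]×[5,8], reject
15. q=(1,5) nearest=3 d=2 new=(1,5) → add node 7 parent=3 cost=6
16. q=(0,9) nearest=7 d=4 new=(0,7) → add node 8 parent=7 cost=8
17. q=(1,4) nearest=7 d=1 new=(1,4) → add node 9 parent=7 cost=7

Node count: 10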